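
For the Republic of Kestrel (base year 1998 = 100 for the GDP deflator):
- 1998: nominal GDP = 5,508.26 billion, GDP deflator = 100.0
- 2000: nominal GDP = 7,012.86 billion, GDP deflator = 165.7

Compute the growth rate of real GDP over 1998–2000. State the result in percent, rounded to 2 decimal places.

-23.17%

Real GDP 1998 = 5508.26 / 1.000 = 5508.26.
Real GDP 2000 = 7012.86 / 1.657 = 4232.26.
Real growth = 4232.26 / 5508.26 − 1 = -0.2317.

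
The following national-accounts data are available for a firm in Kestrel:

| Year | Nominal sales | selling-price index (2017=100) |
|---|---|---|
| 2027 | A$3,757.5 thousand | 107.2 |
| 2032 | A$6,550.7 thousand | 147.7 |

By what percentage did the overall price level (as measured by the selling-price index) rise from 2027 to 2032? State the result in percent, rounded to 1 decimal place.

Price-level change = 147.7 / 107.2 − 1 = 0.3778.

37.8%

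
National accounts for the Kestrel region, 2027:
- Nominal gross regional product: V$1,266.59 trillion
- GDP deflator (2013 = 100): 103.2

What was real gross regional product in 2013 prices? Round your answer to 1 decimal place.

Real gross regional product = Nominal / (GDP deflator/100) = 1266.59 / 1.032 = 1227.32.

V$1,227.3 trillion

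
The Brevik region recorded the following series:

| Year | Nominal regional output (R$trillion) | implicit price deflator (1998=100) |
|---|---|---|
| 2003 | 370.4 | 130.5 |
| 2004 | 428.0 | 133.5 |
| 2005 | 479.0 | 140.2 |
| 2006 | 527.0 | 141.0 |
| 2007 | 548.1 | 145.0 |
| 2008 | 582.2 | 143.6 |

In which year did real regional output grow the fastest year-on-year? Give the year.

2004

2004: real = 428.0/1.335 = 320.60; growth vs 2003 (283.83) = 12.95%.
2005: real = 479.0/1.402 = 341.65; growth vs 2004 (320.60) = 6.57%.
2006: real = 527.0/1.410 = 373.76; growth vs 2005 (341.65) = 9.40%.
2007: real = 548.1/1.450 = 378.00; growth vs 2006 (373.76) = 1.13%.
2008: real = 582.2/1.436 = 405.43; growth vs 2007 (378.00) = 7.26%.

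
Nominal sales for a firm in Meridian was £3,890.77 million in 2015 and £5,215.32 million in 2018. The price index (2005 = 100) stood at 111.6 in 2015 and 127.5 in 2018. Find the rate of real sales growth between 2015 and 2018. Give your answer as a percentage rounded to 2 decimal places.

Deflate each year: 2015 → 3890.77/1.116 = 3486.35; 2018 → 5215.32/1.275 = 4090.45.
So real sales changed by 4090.45/3486.35 − 1 = 0.1733, i.e. 17.33%.

17.33%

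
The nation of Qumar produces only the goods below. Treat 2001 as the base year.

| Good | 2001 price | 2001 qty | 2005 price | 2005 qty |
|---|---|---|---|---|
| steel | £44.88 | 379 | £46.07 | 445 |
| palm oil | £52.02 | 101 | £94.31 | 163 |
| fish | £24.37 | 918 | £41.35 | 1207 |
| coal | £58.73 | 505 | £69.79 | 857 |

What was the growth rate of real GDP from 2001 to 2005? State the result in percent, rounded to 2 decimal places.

45.63%

Real GDP 2001 = Nominal GDP 2001 = 44.88·379 + 52.02·101 + 24.37·918 + 58.73·505 = 74293.85.
Real GDP 2005 (at 2001 prices) = 44.88·445 + 52.02·163 + 24.37·1207 + 58.73·857 = 108197.06.
Real growth = 108197.06/74293.85 − 1 = 0.4563.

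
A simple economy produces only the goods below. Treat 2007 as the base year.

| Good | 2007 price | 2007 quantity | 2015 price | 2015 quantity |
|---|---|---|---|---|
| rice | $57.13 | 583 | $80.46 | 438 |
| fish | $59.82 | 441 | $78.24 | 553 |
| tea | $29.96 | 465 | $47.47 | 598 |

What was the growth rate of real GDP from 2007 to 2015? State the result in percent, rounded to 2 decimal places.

3.26%

Real GDP 2007 = Nominal GDP 2007 = 57.13·583 + 59.82·441 + 29.96·465 = 73618.81.
Real GDP 2015 (at 2007 prices) = 57.13·438 + 59.82·553 + 29.96·598 = 76019.48.
Real growth = 76019.48/73618.81 − 1 = 0.0326.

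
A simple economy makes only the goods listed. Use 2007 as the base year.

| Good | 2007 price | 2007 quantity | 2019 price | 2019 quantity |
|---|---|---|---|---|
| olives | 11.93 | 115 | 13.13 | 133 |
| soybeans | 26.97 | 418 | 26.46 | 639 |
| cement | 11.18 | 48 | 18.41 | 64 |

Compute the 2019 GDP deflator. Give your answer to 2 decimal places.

101.52

Nominal GDP 2019 = 13.13·133 + 26.46·639 + 18.41·64 = 19832.47.
Real GDP 2019 (at 2007 prices) = 11.93·133 + 26.97·639 + 11.18·64 = 19536.04.
Deflator = Nominal/Real × 100 = 19832.47/19536.04 × 100 = 101.517.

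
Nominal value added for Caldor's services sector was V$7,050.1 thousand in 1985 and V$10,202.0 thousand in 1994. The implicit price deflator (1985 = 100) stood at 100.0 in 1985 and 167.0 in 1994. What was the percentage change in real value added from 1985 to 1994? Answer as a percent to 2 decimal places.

-13.35%

Deflate each year: 1985 → 7050.1/1.000 = 7050.10; 1994 → 10202.0/1.670 = 6108.98.
So real value added changed by 6108.98/7050.10 − 1 = -0.1335, i.e. -13.35%.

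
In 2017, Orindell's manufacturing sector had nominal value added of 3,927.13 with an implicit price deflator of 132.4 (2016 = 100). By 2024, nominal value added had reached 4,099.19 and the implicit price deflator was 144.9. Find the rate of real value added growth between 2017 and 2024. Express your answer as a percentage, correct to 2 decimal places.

-4.62%

Deflate each year: 2017 → 3927.13/1.324 = 2966.11; 2024 → 4099.19/1.449 = 2828.98.
So real value added changed by 2828.98/2966.11 − 1 = -0.0462, i.e. -4.62%.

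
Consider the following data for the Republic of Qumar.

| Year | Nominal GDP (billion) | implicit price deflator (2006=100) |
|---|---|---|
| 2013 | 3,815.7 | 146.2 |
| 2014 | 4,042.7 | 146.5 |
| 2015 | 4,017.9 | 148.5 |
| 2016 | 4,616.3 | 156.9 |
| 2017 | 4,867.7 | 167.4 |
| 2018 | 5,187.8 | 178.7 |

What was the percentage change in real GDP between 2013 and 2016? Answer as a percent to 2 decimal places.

Real GDP 2013 = 3815.7/1.462 = 2609.92.
Real GDP 2016 = 4616.3/1.569 = 2942.19.
Change = 2942.19/2609.92 − 1 = 0.1273.

12.73%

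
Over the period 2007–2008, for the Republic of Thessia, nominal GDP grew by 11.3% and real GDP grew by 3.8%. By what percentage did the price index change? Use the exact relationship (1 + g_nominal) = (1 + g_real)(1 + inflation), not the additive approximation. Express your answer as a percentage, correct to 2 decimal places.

7.23%

(1 + g_nom) = (1 + g_real)(1 + π), so π = 1.1130 / 1.0380 − 1 = 0.07225.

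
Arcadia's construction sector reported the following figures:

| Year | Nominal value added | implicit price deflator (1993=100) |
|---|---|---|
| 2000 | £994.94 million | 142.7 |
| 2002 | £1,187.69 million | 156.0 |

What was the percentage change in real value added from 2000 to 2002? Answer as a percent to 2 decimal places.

Real value added 2000 = 994.94 / 1.427 = 697.22.
Real value added 2002 = 1187.69 / 1.560 = 761.34.
Real growth = 761.34 / 697.22 − 1 = 0.0920.

9.20%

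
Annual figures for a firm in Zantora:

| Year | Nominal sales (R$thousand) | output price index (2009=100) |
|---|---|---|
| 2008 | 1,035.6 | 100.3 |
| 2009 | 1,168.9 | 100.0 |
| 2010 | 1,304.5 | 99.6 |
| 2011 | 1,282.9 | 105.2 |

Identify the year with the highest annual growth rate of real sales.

2009: real = 1168.9/1.000 = 1168.90; growth vs 2008 (1032.50) = 13.21%.
2010: real = 1304.5/0.996 = 1309.74; growth vs 2009 (1168.90) = 12.05%.
2011: real = 1282.9/1.052 = 1219.49; growth vs 2010 (1309.74) = -6.89%.

2009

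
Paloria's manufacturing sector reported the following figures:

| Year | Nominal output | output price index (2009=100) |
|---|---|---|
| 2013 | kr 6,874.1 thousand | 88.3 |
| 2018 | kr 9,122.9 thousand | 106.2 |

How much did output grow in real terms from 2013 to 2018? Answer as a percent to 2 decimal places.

10.35%

Real output 2013 = 6874.1 / 0.883 = 7784.94.
Real output 2018 = 9122.9 / 1.062 = 8590.30.
Real growth = 8590.30 / 7784.94 − 1 = 0.1035.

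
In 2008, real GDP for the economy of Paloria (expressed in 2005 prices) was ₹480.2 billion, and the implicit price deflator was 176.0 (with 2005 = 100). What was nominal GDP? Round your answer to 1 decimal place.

₹845.2 billion

Nominal GDP = Real × (implicit price deflator/100) = 480.2 × 1.760 = 845.15.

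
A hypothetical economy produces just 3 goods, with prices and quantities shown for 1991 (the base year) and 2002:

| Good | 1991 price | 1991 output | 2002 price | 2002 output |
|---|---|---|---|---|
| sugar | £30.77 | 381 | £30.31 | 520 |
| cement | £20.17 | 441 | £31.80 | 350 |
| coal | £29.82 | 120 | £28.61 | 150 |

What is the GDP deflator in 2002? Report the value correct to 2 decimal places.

Nominal GDP 2002 = 30.31·520 + 31.80·350 + 28.61·150 = 31182.70.
Real GDP 2002 (at 1991 prices) = 30.77·520 + 20.17·350 + 29.82·150 = 27532.90.
Deflator = Nominal/Real × 100 = 31182.70/27532.90 × 100 = 113.256.

113.26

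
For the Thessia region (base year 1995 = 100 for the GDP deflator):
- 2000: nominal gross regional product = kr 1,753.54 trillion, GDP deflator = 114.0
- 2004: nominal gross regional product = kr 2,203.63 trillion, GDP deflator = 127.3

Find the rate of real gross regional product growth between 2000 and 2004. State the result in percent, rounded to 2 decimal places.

12.54%

Deflate each year: 2000 → 1753.54/1.140 = 1538.19; 2004 → 2203.63/1.273 = 1731.05.
So real gross regional product changed by 1731.05/1538.19 − 1 = 0.1254, i.e. 12.54%.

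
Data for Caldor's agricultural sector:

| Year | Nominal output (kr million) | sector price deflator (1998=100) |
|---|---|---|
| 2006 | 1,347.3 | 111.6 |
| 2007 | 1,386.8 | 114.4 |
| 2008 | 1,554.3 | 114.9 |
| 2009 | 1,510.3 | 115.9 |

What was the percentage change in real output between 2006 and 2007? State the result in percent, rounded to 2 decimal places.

Real output 2006 = 1347.3/1.116 = 1207.26.
Real output 2007 = 1386.8/1.144 = 1212.24.
Change = 1212.24/1207.26 − 1 = 0.0041.

0.41%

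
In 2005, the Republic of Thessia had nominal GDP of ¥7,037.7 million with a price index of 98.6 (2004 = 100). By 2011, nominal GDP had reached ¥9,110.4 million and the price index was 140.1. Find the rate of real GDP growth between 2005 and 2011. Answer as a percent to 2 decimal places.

-8.89%

Real GDP 2005 = 7037.7 / 0.986 = 7137.63.
Real GDP 2011 = 9110.4 / 1.401 = 6502.78.
Real growth = 6502.78 / 7137.63 − 1 = -0.0889.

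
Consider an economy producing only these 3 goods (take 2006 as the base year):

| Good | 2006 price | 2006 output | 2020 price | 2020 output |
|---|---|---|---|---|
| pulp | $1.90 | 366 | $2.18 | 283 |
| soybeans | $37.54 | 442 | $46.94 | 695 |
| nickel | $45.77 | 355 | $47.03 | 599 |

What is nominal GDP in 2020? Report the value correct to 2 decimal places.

Nominal GDP 2020 = Σ (p_2020 × q_2020) = 2.18·283 + 46.94·695 + 47.03·599 = 61411.21.

$61411.21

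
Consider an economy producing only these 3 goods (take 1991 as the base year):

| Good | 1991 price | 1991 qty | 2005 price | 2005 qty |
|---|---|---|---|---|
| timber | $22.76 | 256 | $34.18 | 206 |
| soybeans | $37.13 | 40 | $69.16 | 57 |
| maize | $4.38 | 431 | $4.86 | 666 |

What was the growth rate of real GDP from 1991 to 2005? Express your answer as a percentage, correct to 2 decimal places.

Real GDP 1991 = Nominal GDP 1991 = 22.76·256 + 37.13·40 + 4.38·431 = 9199.54.
Real GDP 2005 (at 1991 prices) = 22.76·206 + 37.13·57 + 4.38·666 = 9722.05.
Real growth = 9722.05/9199.54 − 1 = 0.0568.

5.68%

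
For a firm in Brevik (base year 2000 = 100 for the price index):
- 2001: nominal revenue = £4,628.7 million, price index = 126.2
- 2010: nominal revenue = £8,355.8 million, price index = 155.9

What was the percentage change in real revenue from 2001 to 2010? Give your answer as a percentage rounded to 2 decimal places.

46.13%

Deflate each year: 2001 → 4628.7/1.262 = 3667.75; 2010 → 8355.8/1.559 = 5359.72.
So real revenue changed by 5359.72/3667.75 − 1 = 0.4613, i.e. 46.13%.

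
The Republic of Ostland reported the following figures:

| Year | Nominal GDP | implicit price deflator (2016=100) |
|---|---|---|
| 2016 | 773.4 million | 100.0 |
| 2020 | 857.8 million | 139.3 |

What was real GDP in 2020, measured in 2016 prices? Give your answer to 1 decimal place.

615.8 million

Real GDP = Nominal / (implicit price deflator/100) = 857.8 / 1.393 = 615.79.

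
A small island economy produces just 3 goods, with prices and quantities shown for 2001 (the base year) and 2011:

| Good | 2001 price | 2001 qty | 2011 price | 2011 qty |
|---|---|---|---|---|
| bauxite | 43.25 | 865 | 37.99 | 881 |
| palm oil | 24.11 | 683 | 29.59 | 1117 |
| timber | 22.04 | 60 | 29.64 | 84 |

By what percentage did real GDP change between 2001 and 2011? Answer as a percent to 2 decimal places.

21.17%

Real GDP 2001 = Nominal GDP 2001 = 43.25·865 + 24.11·683 + 22.04·60 = 55200.78.
Real GDP 2011 (at 2001 prices) = 43.25·881 + 24.11·1117 + 22.04·84 = 66885.48.
Real growth = 66885.48/55200.78 − 1 = 0.2117.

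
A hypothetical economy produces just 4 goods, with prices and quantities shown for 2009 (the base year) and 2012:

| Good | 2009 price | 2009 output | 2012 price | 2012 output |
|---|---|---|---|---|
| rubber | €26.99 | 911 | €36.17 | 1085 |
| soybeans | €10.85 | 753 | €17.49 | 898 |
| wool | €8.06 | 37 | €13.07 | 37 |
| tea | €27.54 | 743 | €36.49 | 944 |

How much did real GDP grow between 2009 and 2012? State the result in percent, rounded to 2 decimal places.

22.06%

Real GDP 2009 = Nominal GDP 2009 = 26.99·911 + 10.85·753 + 8.06·37 + 27.54·743 = 53518.38.
Real GDP 2012 (at 2009 prices) = 26.99·1085 + 10.85·898 + 8.06·37 + 27.54·944 = 65323.43.
Real growth = 65323.43/53518.38 − 1 = 0.2206.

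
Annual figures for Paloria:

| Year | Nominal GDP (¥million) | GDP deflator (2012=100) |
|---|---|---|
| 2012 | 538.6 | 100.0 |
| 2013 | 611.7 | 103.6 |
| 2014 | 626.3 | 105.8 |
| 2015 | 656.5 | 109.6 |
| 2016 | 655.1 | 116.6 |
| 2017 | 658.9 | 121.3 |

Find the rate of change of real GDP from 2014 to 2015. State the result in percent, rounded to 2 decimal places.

Real GDP 2014 = 626.3/1.058 = 591.97.
Real GDP 2015 = 656.5/1.096 = 599.00.
Change = 599.00/591.97 − 1 = 0.0119.

1.19%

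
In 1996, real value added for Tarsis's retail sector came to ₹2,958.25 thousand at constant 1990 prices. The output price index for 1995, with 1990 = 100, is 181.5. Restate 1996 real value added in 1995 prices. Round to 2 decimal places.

Real value added in 1995 prices = Real value added in 1990 prices × (P_1995/P_1990) = 2958.25 × 1.815 = 5369.22.

₹5,369.22 thousand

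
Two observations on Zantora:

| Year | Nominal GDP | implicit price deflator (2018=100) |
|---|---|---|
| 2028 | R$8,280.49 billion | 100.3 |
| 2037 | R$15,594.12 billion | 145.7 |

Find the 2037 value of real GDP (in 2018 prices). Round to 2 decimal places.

R$10,702.90 billion

Real GDP = Nominal / (implicit price deflator/100) = 15594.12 / 1.457 = 10702.90.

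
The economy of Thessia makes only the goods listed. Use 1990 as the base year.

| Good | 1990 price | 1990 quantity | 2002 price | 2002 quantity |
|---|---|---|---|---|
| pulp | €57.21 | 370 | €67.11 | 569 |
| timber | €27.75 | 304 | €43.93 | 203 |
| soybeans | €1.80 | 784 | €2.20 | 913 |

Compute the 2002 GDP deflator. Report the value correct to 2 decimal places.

Nominal GDP 2002 = 67.11·569 + 43.93·203 + 2.20·913 = 49111.98.
Real GDP 2002 (at 1990 prices) = 57.21·569 + 27.75·203 + 1.80·913 = 39829.14.
Deflator = Nominal/Real × 100 = 49111.98/39829.14 × 100 = 123.307.

123.31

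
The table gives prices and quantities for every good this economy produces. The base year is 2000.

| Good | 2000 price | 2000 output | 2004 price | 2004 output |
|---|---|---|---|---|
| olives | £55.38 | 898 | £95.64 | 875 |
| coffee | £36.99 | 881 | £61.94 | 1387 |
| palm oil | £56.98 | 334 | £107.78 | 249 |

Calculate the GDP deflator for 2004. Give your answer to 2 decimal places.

172.38

Nominal GDP 2004 = 95.64·875 + 61.94·1387 + 107.78·249 = 196433.00.
Real GDP 2004 (at 2000 prices) = 55.38·875 + 36.99·1387 + 56.98·249 = 113950.65.
Deflator = Nominal/Real × 100 = 196433.00/113950.65 × 100 = 172.384.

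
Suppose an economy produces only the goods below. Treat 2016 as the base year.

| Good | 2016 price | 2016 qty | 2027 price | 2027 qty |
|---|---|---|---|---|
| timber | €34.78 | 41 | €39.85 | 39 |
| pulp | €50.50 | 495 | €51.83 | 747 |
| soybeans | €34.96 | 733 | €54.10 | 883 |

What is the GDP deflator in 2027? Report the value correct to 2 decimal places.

Nominal GDP 2027 = 39.85·39 + 51.83·747 + 54.10·883 = 88041.46.
Real GDP 2027 (at 2016 prices) = 34.78·39 + 50.50·747 + 34.96·883 = 69949.60.
Deflator = Nominal/Real × 100 = 88041.46/69949.60 × 100 = 125.864.

125.86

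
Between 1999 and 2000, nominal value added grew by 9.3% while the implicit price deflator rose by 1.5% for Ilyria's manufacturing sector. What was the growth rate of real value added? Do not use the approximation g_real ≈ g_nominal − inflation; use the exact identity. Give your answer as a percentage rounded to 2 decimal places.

(1 + g_nom) = (1 + g_real)(1 + π), so g_real = 1.0930 / 1.0150 − 1 = 0.07685.

7.68%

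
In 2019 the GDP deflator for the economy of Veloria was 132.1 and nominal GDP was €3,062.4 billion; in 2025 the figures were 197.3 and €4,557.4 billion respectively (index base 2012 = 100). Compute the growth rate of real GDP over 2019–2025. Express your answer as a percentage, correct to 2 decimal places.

Deflate each year: 2019 → 3062.4/1.321 = 2318.24; 2025 → 4557.4/1.973 = 2309.88.
So real GDP changed by 2309.88/2318.24 − 1 = -0.0036, i.e. -0.36%.

-0.36%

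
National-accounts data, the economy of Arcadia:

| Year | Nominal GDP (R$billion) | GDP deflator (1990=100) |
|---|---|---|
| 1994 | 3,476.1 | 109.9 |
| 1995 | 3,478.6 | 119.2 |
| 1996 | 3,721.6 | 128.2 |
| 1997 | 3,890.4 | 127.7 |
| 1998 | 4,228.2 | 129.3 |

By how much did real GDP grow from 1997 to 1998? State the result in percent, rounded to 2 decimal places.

7.34%

Real GDP 1997 = 3890.4/1.277 = 3046.52.
Real GDP 1998 = 4228.2/1.293 = 3270.07.
Change = 3270.07/3046.52 − 1 = 0.0734.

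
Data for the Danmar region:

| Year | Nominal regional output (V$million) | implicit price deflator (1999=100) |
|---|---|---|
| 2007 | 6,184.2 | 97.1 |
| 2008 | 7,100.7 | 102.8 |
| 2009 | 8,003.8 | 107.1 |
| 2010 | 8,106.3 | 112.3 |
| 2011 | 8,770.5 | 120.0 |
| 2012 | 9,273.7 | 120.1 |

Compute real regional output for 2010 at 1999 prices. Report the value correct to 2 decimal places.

Real regional output 2010 = 8106.3 / 1.123 = 7218.43.

V$7,218.43 million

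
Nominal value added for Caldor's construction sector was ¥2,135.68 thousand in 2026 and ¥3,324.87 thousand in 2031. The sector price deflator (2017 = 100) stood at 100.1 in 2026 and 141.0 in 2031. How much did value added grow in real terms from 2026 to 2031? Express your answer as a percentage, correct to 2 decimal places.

Real value added 2026 = 2135.68 / 1.001 = 2133.55.
Real value added 2031 = 3324.87 / 1.410 = 2358.06.
Real growth = 2358.06 / 2133.55 − 1 = 0.1052.

10.52%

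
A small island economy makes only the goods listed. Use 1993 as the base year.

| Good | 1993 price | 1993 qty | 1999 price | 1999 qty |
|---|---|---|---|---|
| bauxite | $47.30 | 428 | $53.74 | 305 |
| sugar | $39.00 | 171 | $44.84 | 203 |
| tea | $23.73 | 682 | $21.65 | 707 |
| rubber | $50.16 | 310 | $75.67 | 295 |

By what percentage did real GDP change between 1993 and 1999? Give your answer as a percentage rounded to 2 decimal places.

-8.06%

Real GDP 1993 = Nominal GDP 1993 = 47.30·428 + 39.00·171 + 23.73·682 + 50.16·310 = 58646.86.
Real GDP 1999 (at 1993 prices) = 47.30·305 + 39.00·203 + 23.73·707 + 50.16·295 = 53917.81.
Real growth = 53917.81/58646.86 − 1 = -0.0806.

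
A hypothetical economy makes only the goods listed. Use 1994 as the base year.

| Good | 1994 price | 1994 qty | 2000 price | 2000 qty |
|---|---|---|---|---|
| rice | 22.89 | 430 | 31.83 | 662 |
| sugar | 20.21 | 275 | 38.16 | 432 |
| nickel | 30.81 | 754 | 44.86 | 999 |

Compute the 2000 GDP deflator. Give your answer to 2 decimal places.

Nominal GDP 2000 = 31.83·662 + 38.16·432 + 44.86·999 = 82371.72.
Real GDP 2000 (at 1994 prices) = 22.89·662 + 20.21·432 + 30.81·999 = 54663.09.
Deflator = Nominal/Real × 100 = 82371.72/54663.09 × 100 = 150.690.

150.69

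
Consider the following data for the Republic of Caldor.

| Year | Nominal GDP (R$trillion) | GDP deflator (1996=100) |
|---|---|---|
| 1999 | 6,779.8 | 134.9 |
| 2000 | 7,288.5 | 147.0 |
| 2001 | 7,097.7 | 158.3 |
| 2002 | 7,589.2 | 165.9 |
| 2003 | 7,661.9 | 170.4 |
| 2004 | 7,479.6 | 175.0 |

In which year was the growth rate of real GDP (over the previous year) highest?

2000: real = 7288.5/1.470 = 4958.16; growth vs 1999 (5025.80) = -1.35%.
2001: real = 7097.7/1.583 = 4483.70; growth vs 2000 (4958.16) = -9.57%.
2002: real = 7589.2/1.659 = 4574.56; growth vs 2001 (4483.70) = 2.03%.
2003: real = 7661.9/1.704 = 4496.42; growth vs 2002 (4574.56) = -1.71%.
2004: real = 7479.6/1.750 = 4274.06; growth vs 2003 (4496.42) = -4.95%.

2002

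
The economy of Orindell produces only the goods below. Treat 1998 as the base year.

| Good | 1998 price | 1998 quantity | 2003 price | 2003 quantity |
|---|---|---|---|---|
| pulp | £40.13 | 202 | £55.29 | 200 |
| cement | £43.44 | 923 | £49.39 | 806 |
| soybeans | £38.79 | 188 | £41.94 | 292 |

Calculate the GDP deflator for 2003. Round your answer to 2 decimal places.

Nominal GDP 2003 = 55.29·200 + 49.39·806 + 41.94·292 = 63112.82.
Real GDP 2003 (at 1998 prices) = 40.13·200 + 43.44·806 + 38.79·292 = 54365.32.
Deflator = Nominal/Real × 100 = 63112.82/54365.32 × 100 = 116.090.

116.09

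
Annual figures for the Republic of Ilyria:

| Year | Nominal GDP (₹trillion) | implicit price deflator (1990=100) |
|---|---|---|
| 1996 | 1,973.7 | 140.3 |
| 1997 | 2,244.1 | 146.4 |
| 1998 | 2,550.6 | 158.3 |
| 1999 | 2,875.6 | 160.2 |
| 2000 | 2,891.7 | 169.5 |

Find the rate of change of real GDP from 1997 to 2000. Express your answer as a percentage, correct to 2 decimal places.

Real GDP 1997 = 2244.1/1.464 = 1532.86.
Real GDP 2000 = 2891.7/1.695 = 1706.02.
Change = 1706.02/1532.86 − 1 = 0.1130.

11.30%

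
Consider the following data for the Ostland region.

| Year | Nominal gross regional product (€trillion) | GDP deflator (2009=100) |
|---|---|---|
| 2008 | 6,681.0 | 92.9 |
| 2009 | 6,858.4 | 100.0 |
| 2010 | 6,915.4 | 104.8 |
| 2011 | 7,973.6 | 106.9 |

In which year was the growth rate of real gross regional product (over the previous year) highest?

2009: real = 6858.4/1.000 = 6858.40; growth vs 2008 (7191.60) = -4.63%.
2010: real = 6915.4/1.048 = 6598.66; growth vs 2009 (6858.40) = -3.79%.
2011: real = 7973.6/1.069 = 7458.93; growth vs 2010 (6598.66) = 13.04%.

2011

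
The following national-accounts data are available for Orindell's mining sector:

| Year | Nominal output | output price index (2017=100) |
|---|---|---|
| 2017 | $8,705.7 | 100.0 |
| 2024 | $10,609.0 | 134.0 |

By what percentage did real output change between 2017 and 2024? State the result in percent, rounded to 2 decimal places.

Real output 2017 = 8705.7 / 1.000 = 8705.70.
Real output 2024 = 10609.0 / 1.340 = 7917.16.
Real growth = 7917.16 / 8705.70 − 1 = -0.0906.

-9.06%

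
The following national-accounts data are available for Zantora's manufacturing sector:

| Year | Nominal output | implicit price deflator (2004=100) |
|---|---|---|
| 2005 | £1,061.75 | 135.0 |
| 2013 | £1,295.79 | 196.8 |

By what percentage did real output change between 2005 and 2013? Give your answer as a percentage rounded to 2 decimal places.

Real output 2005 = 1061.75 / 1.350 = 786.48.
Real output 2013 = 1295.79 / 1.968 = 658.43.
Real growth = 658.43 / 786.48 − 1 = -0.1628.

-16.28%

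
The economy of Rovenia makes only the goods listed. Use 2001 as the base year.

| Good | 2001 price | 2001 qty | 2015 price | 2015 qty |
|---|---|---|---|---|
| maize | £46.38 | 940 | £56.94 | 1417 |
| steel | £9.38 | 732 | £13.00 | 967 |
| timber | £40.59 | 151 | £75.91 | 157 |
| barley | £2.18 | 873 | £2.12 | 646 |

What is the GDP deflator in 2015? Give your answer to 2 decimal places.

129.03

Nominal GDP 2015 = 56.94·1417 + 13.00·967 + 75.91·157 + 2.12·646 = 106542.37.
Real GDP 2015 (at 2001 prices) = 46.38·1417 + 9.38·967 + 40.59·157 + 2.18·646 = 82571.83.
Deflator = Nominal/Real × 100 = 106542.37/82571.83 × 100 = 129.030.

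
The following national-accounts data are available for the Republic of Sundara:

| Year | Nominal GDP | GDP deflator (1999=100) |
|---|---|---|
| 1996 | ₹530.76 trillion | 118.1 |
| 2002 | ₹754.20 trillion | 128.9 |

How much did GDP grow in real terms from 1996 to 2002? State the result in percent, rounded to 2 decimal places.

30.19%

Real GDP 1996 = 530.76 / 1.181 = 449.42.
Real GDP 2002 = 754.20 / 1.289 = 585.10.
Real growth = 585.10 / 449.42 − 1 = 0.3019.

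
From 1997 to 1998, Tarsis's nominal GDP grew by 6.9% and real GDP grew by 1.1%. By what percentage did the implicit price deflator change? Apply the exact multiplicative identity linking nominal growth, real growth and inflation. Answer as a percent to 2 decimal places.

5.74%

(1 + g_nom) = (1 + g_real)(1 + π), so π = 1.0690 / 1.0110 − 1 = 0.05737.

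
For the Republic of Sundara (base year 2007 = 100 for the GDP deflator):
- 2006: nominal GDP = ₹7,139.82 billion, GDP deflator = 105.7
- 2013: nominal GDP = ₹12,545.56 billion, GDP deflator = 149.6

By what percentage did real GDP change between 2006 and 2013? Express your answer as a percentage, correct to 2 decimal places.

Real GDP 2006 = 7139.82 / 1.057 = 6754.80.
Real GDP 2013 = 12545.56 / 1.496 = 8386.07.
Real growth = 8386.07 / 6754.80 − 1 = 0.2415.

24.15%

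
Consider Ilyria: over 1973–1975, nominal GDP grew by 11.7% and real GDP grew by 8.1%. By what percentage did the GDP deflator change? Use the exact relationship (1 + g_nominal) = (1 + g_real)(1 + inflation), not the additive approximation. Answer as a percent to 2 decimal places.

3.33%

(1 + g_nom) = (1 + g_real)(1 + π), so π = 1.1170 / 1.0810 − 1 = 0.03330.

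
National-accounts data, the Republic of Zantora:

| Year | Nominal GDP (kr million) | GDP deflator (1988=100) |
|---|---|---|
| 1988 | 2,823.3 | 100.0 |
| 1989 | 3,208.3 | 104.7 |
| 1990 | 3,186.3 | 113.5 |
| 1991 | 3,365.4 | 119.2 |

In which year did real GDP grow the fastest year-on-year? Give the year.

1989

1989: real = 3208.3/1.047 = 3064.28; growth vs 1988 (2823.30) = 8.54%.
1990: real = 3186.3/1.135 = 2807.31; growth vs 1989 (3064.28) = -8.39%.
1991: real = 3365.4/1.192 = 2823.32; growth vs 1990 (2807.31) = 0.57%.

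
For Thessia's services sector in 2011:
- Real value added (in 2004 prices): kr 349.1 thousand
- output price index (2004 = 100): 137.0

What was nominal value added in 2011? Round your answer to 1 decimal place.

kr 478.3 thousand

Nominal value added = Real × (output price index/100) = 349.1 × 1.370 = 478.27.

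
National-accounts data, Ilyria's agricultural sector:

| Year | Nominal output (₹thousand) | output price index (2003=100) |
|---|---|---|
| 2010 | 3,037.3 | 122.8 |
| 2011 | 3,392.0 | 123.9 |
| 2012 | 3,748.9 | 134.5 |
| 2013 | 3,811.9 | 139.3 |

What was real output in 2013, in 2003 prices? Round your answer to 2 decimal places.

₹2,736.47 thousand

Real output 2013 = 3811.9 / 1.393 = 2736.47.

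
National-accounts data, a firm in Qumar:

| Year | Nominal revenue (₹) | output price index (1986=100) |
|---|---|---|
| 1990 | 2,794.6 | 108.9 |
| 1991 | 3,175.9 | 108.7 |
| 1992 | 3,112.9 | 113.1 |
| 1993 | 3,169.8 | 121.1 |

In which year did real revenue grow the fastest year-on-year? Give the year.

1991: real = 3175.9/1.087 = 2921.71; growth vs 1990 (2566.21) = 13.85%.
1992: real = 3112.9/1.131 = 2752.34; growth vs 1991 (2921.71) = -5.80%.
1993: real = 3169.8/1.211 = 2617.51; growth vs 1992 (2752.34) = -4.90%.

1991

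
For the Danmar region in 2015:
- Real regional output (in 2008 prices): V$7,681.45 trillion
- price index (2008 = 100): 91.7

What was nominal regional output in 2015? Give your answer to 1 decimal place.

Nominal regional output = Real × (price index/100) = 7681.45 × 0.917 = 7043.89.

V$7,043.9 trillion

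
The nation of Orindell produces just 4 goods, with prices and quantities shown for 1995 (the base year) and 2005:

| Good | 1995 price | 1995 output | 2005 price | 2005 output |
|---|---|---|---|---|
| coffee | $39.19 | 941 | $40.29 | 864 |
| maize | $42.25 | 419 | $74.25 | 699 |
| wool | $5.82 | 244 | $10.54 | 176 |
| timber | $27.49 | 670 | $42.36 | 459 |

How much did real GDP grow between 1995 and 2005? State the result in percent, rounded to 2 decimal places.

3.52%

Real GDP 1995 = Nominal GDP 1995 = 39.19·941 + 42.25·419 + 5.82·244 + 27.49·670 = 74418.92.
Real GDP 2005 (at 1995 prices) = 39.19·864 + 42.25·699 + 5.82·176 + 27.49·459 = 77035.14.
Real growth = 77035.14/74418.92 − 1 = 0.0352.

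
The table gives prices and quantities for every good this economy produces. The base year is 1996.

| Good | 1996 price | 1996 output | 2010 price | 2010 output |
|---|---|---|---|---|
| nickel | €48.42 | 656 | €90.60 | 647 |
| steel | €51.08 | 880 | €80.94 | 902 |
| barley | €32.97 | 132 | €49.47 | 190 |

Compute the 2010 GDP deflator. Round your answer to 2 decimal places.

168.56

Nominal GDP 2010 = 90.60·647 + 80.94·902 + 49.47·190 = 141025.38.
Real GDP 2010 (at 1996 prices) = 48.42·647 + 51.08·902 + 32.97·190 = 83666.20.
Deflator = Nominal/Real × 100 = 141025.38/83666.20 × 100 = 168.557.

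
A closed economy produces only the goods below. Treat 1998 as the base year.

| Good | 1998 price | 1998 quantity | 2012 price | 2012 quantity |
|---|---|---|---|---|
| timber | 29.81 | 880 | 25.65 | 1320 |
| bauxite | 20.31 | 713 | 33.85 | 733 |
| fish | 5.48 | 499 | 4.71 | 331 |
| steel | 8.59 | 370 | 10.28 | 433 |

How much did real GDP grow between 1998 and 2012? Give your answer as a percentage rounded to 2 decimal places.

28.19%

Real GDP 1998 = Nominal GDP 1998 = 29.81·880 + 20.31·713 + 5.48·499 + 8.59·370 = 46626.65.
Real GDP 2012 (at 1998 prices) = 29.81·1320 + 20.31·733 + 5.48·331 + 8.59·433 = 59769.78.
Real growth = 59769.78/46626.65 − 1 = 0.2819.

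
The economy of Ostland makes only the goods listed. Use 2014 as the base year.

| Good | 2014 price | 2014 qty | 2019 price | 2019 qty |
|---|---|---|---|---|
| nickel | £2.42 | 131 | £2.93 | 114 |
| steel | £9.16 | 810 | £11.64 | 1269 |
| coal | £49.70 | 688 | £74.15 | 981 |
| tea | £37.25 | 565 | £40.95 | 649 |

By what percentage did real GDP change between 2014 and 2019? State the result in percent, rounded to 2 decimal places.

34.70%

Real GDP 2014 = Nominal GDP 2014 = 2.42·131 + 9.16·810 + 49.70·688 + 37.25·565 = 62976.47.
Real GDP 2019 (at 2014 prices) = 2.42·114 + 9.16·1269 + 49.70·981 + 37.25·649 = 84830.87.
Real growth = 84830.87/62976.47 − 1 = 0.3470.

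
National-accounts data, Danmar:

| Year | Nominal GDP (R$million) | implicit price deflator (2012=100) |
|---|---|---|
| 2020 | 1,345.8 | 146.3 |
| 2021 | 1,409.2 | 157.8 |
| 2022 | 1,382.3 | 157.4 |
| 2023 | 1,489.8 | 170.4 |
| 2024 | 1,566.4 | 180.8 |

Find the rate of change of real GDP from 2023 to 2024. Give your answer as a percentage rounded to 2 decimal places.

-0.91%

Real GDP 2023 = 1489.8/1.704 = 874.30.
Real GDP 2024 = 1566.4/1.808 = 866.37.
Change = 866.37/874.30 − 1 = -0.0091.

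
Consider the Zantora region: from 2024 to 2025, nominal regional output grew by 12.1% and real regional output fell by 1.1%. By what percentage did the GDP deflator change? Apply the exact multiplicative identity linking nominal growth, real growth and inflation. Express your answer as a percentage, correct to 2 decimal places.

13.35%

(1 + g_nom) = (1 + g_real)(1 + π), so π = 1.1210 / 0.9890 − 1 = 0.13347.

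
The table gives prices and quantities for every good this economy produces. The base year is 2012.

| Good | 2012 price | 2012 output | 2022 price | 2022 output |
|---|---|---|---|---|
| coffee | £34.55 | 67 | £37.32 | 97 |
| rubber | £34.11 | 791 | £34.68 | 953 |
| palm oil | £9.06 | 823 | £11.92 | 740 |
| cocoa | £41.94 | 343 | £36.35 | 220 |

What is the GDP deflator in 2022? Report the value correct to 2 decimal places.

103.28

Nominal GDP 2022 = 37.32·97 + 34.68·953 + 11.92·740 + 36.35·220 = 53487.88.
Real GDP 2022 (at 2012 prices) = 34.55·97 + 34.11·953 + 9.06·740 + 41.94·220 = 51789.38.
Deflator = Nominal/Real × 100 = 53487.88/51789.38 × 100 = 103.280.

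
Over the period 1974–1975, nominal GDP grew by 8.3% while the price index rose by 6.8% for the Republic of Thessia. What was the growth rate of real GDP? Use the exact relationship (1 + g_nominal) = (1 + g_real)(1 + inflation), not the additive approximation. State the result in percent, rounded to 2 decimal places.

1.40%

(1 + g_nom) = (1 + g_real)(1 + π), so g_real = 1.0830 / 1.0680 − 1 = 0.01404.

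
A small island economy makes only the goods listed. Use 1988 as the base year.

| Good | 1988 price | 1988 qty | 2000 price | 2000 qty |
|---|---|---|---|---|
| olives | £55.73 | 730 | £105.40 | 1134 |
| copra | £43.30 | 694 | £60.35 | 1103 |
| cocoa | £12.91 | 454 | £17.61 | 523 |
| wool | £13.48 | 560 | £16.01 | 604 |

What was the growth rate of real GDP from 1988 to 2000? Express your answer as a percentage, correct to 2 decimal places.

49.57%

Real GDP 1988 = Nominal GDP 1988 = 55.73·730 + 43.30·694 + 12.91·454 + 13.48·560 = 84143.04.
Real GDP 2000 (at 1988 prices) = 55.73·1134 + 43.30·1103 + 12.91·523 + 13.48·604 = 125851.57.
Real growth = 125851.57/84143.04 − 1 = 0.4957.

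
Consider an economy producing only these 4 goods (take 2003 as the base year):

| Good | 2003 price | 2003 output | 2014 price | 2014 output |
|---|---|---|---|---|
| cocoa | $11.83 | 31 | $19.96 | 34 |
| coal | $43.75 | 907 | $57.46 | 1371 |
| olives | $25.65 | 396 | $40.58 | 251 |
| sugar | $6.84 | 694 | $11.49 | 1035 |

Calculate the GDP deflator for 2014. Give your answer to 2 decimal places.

137.39

Nominal GDP 2014 = 19.96·34 + 57.46·1371 + 40.58·251 + 11.49·1035 = 101534.03.
Real GDP 2014 (at 2003 prices) = 11.83·34 + 43.75·1371 + 25.65·251 + 6.84·1035 = 73901.02.
Deflator = Nominal/Real × 100 = 101534.03/73901.02 × 100 = 137.392.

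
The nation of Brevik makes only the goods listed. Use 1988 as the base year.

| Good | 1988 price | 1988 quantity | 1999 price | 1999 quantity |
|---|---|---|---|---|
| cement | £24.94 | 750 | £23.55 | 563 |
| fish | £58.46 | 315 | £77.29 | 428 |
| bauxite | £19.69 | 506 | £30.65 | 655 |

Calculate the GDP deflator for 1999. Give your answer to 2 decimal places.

127.82

Nominal GDP 1999 = 23.55·563 + 77.29·428 + 30.65·655 = 66414.52.
Real GDP 1999 (at 1988 prices) = 24.94·563 + 58.46·428 + 19.69·655 = 51959.05.
Deflator = Nominal/Real × 100 = 66414.52/51959.05 × 100 = 127.821.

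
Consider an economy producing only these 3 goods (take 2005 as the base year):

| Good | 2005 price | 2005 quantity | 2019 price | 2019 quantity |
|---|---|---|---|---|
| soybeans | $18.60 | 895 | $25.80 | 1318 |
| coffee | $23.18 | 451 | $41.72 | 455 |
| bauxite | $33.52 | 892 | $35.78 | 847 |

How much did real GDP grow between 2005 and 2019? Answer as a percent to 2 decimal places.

11.32%

Real GDP 2005 = Nominal GDP 2005 = 18.60·895 + 23.18·451 + 33.52·892 = 57001.02.
Real GDP 2019 (at 2005 prices) = 18.60·1318 + 23.18·455 + 33.52·847 = 63453.14.
Real growth = 63453.14/57001.02 − 1 = 0.1132.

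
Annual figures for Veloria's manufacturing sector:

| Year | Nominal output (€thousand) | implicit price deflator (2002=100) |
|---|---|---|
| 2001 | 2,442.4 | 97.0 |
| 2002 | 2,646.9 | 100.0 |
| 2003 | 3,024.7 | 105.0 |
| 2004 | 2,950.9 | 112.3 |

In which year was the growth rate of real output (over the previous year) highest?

2002: real = 2646.9/1.000 = 2646.90; growth vs 2001 (2517.94) = 5.12%.
2003: real = 3024.7/1.050 = 2880.67; growth vs 2002 (2646.90) = 8.83%.
2004: real = 2950.9/1.123 = 2627.69; growth vs 2003 (2880.67) = -8.78%.

2003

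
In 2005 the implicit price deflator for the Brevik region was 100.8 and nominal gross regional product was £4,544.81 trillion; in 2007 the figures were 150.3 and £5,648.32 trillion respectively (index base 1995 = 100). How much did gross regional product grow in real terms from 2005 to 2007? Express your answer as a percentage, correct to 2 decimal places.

-16.65%

Deflate each year: 2005 → 4544.81/1.008 = 4508.74; 2007 → 5648.32/1.503 = 3758.03.
So real gross regional product changed by 3758.03/4508.74 − 1 = -0.1665, i.e. -16.65%.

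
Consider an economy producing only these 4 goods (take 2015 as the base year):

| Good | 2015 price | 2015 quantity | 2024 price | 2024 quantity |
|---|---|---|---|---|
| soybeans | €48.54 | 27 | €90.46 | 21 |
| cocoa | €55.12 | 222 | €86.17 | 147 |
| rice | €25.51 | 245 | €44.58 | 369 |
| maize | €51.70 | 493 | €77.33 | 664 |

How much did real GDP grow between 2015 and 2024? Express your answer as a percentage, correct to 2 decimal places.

16.74%

Real GDP 2015 = Nominal GDP 2015 = 48.54·27 + 55.12·222 + 25.51·245 + 51.70·493 = 45285.27.
Real GDP 2024 (at 2015 prices) = 48.54·21 + 55.12·147 + 25.51·369 + 51.70·664 = 52863.97.
Real growth = 52863.97/45285.27 − 1 = 0.1674.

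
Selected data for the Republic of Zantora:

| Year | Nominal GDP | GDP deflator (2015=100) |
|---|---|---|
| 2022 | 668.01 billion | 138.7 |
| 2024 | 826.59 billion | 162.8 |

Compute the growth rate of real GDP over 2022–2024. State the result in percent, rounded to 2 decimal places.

5.42%

Real GDP 2022 = 668.01 / 1.387 = 481.62.
Real GDP 2024 = 826.59 / 1.628 = 507.73.
Real growth = 507.73 / 481.62 − 1 = 0.0542.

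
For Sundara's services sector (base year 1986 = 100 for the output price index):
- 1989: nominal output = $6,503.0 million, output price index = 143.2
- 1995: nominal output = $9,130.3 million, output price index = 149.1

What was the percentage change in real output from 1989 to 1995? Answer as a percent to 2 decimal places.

Real output 1989 = 6503.0 / 1.432 = 4541.20.
Real output 1995 = 9130.3 / 1.491 = 6123.61.
Real growth = 6123.61 / 4541.20 − 1 = 0.3485.

34.85%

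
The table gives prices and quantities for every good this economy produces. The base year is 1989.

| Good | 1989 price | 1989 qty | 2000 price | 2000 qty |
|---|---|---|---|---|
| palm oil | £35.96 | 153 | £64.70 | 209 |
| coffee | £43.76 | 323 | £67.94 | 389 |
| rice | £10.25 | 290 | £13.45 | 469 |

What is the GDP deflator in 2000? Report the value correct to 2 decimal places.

Nominal GDP 2000 = 64.70·209 + 67.94·389 + 13.45·469 = 46259.01.
Real GDP 2000 (at 1989 prices) = 35.96·209 + 43.76·389 + 10.25·469 = 29345.53.
Deflator = Nominal/Real × 100 = 46259.01/29345.53 × 100 = 157.636.

157.64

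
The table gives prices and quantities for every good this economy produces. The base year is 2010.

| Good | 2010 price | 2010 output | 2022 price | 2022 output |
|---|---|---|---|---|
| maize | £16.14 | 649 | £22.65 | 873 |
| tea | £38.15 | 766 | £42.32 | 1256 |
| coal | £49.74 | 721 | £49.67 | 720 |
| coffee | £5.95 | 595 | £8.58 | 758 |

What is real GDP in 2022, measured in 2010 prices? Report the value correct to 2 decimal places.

Real GDP 2022 = Σ (p_2010 × q_2022) = 16.14·873 + 38.15·1256 + 49.74·720 + 5.95·758 = 102329.52.

£102329.52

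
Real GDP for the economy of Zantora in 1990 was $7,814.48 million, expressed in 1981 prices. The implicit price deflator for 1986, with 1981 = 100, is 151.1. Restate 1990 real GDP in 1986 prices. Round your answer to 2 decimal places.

$11,807.68 million

Real GDP in 1986 prices = Real GDP in 1981 prices × (P_1986/P_1981) = 7814.48 × 1.511 = 11807.68.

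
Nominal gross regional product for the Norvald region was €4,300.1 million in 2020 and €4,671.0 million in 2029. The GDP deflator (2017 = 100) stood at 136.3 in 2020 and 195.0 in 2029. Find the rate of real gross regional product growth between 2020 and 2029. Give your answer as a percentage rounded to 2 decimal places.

Real gross regional product 2020 = 4300.1 / 1.363 = 3154.88.
Real gross regional product 2029 = 4671.0 / 1.950 = 2395.38.
Real growth = 2395.38 / 3154.88 − 1 = -0.2407.

-24.07%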